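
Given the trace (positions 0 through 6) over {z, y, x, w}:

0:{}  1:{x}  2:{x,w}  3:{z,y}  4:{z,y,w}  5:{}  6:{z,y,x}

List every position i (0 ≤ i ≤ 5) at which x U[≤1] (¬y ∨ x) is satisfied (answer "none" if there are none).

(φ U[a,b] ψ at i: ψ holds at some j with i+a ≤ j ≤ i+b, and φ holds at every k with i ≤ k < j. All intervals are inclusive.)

Evaluate at each i in [0,5]:
  i=0: ✓ (rhs at j=0)
  i=1: ✓ (rhs at j=1)
  i=2: ✓ (rhs at j=2)
  i=3: ✗ (no rhs in [3,4])
  i=4: ✗ (lhs fails at k=4 before rhs at j=5)
  i=5: ✓ (rhs at j=5)

0, 1, 2, 5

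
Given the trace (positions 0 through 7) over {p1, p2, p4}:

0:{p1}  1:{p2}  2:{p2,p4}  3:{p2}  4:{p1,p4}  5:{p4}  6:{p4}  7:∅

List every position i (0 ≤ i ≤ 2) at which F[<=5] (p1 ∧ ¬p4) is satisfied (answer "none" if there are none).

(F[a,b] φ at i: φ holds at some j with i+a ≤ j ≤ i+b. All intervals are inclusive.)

Evaluate at each i in [0,2]:
  i=0: ✓ (witness j=0)
  i=1: ✗ (none in [1,6])
  i=2: ✗ (none in [2,7])

0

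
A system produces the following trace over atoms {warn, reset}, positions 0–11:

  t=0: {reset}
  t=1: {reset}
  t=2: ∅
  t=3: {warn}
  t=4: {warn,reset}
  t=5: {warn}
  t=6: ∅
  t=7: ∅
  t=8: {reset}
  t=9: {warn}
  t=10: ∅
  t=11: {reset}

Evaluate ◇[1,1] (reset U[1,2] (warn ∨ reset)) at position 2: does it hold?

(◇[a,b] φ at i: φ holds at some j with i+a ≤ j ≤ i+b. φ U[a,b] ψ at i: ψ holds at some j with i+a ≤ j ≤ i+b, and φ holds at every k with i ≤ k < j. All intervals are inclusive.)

Does not hold

Check (reset U[1,2] (warn ∨ reset)) at each j in [3,3]:
  j=3: fails
No position in the window satisfies it → formula fails.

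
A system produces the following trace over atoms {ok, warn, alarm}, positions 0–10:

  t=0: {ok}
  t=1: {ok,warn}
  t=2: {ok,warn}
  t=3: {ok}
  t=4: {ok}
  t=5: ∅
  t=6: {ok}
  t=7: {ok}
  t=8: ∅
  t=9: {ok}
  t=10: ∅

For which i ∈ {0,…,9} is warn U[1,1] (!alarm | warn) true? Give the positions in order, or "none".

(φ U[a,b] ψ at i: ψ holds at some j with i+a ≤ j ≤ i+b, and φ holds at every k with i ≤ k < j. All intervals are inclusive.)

Evaluate at each i in [0,9]:
  i=0: ✗ (lhs fails at k=0 before rhs at j=1)
  i=1: ✓ (rhs at j=2; lhs holds on [1,1])
  i=2: ✓ (rhs at j=3; lhs holds on [2,2])
  i=3: ✗ (lhs fails at k=3 before rhs at j=4)
  i=4: ✗ (lhs fails at k=4 before rhs at j=5)
  i=5: ✗ (lhs fails at k=5 before rhs at j=6)
  i=6: ✗ (lhs fails at k=6 before rhs at j=7)
  i=7: ✗ (lhs fails at k=7 before rhs at j=8)
  i=8: ✗ (lhs fails at k=8 before rhs at j=9)
  i=9: ✗ (lhs fails at k=9 before rhs at j=10)

1, 2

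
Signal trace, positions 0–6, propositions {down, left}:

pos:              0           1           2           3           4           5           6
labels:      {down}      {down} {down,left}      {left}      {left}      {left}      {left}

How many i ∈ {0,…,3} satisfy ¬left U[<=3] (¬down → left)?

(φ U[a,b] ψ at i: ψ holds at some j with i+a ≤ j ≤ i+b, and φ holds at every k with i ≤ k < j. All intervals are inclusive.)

4

Evaluate at each i in [0,3]:
  i=0: ✓ (rhs at j=0)
  i=1: ✓ (rhs at j=1)
  i=2: ✓ (rhs at j=2)
  i=3: ✓ (rhs at j=3)
Positions where it holds: {0, 1, 2, 3} → 4.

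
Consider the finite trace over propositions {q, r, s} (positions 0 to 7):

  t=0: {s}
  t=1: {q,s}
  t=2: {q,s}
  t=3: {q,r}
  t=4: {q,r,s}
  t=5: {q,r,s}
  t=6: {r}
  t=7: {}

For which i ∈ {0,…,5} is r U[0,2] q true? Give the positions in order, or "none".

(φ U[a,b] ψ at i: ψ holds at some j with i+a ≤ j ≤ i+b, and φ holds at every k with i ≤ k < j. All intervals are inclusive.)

Evaluate at each i in [0,5]:
  i=0: ✗ (lhs fails at k=0 before rhs at j=1)
  i=1: ✓ (rhs at j=1)
  i=2: ✓ (rhs at j=2)
  i=3: ✓ (rhs at j=3)
  i=4: ✓ (rhs at j=4)
  i=5: ✓ (rhs at j=5)

1, 2, 3, 4, 5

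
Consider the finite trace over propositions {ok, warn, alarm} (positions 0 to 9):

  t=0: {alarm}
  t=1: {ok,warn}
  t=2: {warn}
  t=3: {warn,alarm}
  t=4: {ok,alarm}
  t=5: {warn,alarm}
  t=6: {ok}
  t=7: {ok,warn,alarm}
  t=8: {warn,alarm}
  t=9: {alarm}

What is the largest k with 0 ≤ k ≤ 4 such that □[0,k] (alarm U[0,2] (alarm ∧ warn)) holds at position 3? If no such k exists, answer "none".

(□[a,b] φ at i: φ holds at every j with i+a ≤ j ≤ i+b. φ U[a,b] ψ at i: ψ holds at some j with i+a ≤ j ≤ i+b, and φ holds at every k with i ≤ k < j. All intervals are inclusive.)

2

(alarm U[0,2] (alarm ∧ warn)) must hold from j=3 onward; find where it first fails.
  j=3: holds
  j=4: holds
  j=5: holds
  j=6: fails
Holds on [3,5], so largest k = 2.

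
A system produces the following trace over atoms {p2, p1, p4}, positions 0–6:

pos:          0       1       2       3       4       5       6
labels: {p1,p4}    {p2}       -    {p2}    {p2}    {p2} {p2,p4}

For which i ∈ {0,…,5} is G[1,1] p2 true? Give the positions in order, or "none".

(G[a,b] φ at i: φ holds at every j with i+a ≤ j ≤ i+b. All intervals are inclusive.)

0, 2, 3, 4, 5

Evaluate at each i in [0,5]:
  i=0: ✓ (all of [1,1])
  i=1: ✗ (fails at j=2)
  i=2: ✓ (all of [3,3])
  i=3: ✓ (all of [4,4])
  i=4: ✓ (all of [5,5])
  i=5: ✓ (all of [6,6])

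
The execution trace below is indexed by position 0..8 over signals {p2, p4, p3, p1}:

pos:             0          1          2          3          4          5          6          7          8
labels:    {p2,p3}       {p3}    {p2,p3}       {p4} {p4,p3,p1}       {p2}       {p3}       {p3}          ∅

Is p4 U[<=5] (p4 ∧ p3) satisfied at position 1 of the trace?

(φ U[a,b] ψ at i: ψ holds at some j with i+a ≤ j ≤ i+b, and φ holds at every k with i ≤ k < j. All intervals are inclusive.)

False

Need some j in [1,6] with (p4 ∧ p3), and p4 at every k in [1,j-1].
  j=1: (p4 ∧ p3) false.
  j=2: (p4 ∧ p3) false.
  j=3: (p4 ∧ p3) false.
  j=4: (p4 ∧ p3) holds, but p4 fails at k=1 → not this j.
  j=5: (p4 ∧ p3) false.
  j=6: (p4 ∧ p3) false.
No j in the window works → until fails.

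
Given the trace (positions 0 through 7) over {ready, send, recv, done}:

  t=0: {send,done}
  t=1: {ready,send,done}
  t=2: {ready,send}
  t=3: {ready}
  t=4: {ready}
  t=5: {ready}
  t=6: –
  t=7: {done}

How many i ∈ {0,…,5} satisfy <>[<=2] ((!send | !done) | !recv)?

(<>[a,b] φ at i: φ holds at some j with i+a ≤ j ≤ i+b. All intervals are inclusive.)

6

Evaluate at each i in [0,5]:
  i=0: ✓ (witness j=0)
  i=1: ✓ (witness j=1)
  i=2: ✓ (witness j=2)
  i=3: ✓ (witness j=3)
  i=4: ✓ (witness j=4)
  i=5: ✓ (witness j=5)
Positions where it holds: {0, 1, 2, 3, 4, 5} → 6.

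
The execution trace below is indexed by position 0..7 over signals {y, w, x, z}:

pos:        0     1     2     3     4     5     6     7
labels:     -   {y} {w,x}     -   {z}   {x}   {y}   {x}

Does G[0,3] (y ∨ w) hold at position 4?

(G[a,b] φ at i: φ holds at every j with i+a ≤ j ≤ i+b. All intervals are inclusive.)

Check (y ∨ w) at every j in [4,7]:
  j=4: false
  j=5: false
  j=6: true
  j=7: false
Fails at j=4 → formula fails.

False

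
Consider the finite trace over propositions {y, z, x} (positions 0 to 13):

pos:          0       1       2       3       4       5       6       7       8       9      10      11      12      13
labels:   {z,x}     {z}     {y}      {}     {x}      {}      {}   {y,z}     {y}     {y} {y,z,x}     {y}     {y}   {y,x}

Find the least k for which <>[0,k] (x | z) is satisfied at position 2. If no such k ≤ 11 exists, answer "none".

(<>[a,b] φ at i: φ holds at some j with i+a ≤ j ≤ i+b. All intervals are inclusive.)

2

Scan j = 2,3,… for (x | z):
  j=2: fails
  j=3: fails
  j=4: holds
First hit at j=4, so smallest k = 4-2 = 2.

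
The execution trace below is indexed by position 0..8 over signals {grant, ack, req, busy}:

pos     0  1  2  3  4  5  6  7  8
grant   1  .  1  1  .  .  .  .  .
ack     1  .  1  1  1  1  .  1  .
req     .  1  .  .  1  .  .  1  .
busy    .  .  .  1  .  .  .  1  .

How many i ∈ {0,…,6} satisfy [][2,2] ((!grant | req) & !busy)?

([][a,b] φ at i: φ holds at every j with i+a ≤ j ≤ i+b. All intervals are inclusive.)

4

Evaluate at each i in [0,6]:
  i=0: ✗ (fails at j=2)
  i=1: ✗ (fails at j=3)
  i=2: ✓ (all of [4,4])
  i=3: ✓ (all of [5,5])
  i=4: ✓ (all of [6,6])
  i=5: ✗ (fails at j=7)
  i=6: ✓ (all of [8,8])
Positions where it holds: {2, 3, 4, 6} → 4.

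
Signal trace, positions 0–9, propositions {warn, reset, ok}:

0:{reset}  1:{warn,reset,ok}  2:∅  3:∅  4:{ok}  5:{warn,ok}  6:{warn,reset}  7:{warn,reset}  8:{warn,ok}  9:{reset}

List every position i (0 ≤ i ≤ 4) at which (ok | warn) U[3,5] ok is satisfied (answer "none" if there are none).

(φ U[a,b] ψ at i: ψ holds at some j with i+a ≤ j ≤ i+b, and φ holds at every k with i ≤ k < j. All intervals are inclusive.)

Evaluate at each i in [0,4]:
  i=0: ✗ (lhs fails at k=0 before rhs at j=4)
  i=1: ✗ (lhs fails at k=2 before rhs at j=4)
  i=2: ✗ (lhs fails at k=2 before rhs at j=5)
  i=3: ✗ (lhs fails at k=3 before rhs at j=8)
  i=4: ✓ (rhs at j=8; lhs holds on [4,7])

4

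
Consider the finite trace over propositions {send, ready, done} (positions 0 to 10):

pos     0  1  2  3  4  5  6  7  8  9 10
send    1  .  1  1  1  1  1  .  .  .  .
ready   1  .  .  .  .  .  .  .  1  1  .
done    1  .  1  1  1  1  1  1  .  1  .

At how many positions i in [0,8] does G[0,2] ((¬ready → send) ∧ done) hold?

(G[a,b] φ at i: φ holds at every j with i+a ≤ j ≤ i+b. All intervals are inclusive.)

3

Evaluate at each i in [0,8]:
  i=0: ✗ (fails at j=1)
  i=1: ✗ (fails at j=1)
  i=2: ✓ (all of [2,4])
  i=3: ✓ (all of [3,5])
  i=4: ✓ (all of [4,6])
  i=5: ✗ (fails at j=7)
  i=6: ✗ (fails at j=7)
  i=7: ✗ (fails at j=7)
  i=8: ✗ (fails at j=8)
Positions where it holds: {2, 3, 4} → 3.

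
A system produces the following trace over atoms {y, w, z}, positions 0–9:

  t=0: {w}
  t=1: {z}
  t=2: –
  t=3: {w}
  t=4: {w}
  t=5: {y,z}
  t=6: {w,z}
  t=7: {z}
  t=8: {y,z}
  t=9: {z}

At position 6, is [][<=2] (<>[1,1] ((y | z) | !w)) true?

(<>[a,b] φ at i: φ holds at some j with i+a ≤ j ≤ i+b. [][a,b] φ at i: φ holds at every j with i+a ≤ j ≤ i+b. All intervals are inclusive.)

Check <>[1,1] ((y | z) | !w) at every j in [6,8]:
  j=6: holds (witness at 7)
  j=7: holds (witness at 8)
  j=8: holds (witness at 9)
All positions satisfy it → formula holds.

Yes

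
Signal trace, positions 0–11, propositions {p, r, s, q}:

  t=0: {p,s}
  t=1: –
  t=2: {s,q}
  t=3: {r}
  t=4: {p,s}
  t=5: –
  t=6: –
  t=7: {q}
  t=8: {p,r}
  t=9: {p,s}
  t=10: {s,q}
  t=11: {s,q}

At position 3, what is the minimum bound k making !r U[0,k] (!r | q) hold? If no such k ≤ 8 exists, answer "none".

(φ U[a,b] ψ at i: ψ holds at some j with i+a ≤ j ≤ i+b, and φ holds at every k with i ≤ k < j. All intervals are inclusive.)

Need earliest j ≥ 3 with (!r | q), and !r at every k in [3,j-1].
  j=3: rhs fails.
  j=4: rhs holds but lhs fails at k=3.
  j=5: rhs holds but lhs fails at k=3.
  j=6: rhs holds but lhs fails at k=3.
  j=7: rhs holds but lhs fails at k=3.
  j=8: rhs fails.
  j=9: rhs holds but lhs fails at k=3.
  j=10: rhs holds but lhs fails at k=3.
  j=11: rhs holds but lhs fails at k=3.
No witness within the range → none.

none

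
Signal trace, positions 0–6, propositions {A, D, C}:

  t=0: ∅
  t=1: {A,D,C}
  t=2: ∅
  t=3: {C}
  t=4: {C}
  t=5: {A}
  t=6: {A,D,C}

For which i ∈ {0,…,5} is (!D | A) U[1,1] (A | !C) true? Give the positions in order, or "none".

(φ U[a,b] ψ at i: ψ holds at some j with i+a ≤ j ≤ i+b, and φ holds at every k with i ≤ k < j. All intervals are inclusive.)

Evaluate at each i in [0,5]:
  i=0: ✓ (rhs at j=1; lhs holds on [0,0])
  i=1: ✓ (rhs at j=2; lhs holds on [1,1])
  i=2: ✗ (no rhs in [3,3])
  i=3: ✗ (no rhs in [4,4])
  i=4: ✓ (rhs at j=5; lhs holds on [4,4])
  i=5: ✓ (rhs at j=6; lhs holds on [5,5])

0, 1, 4, 5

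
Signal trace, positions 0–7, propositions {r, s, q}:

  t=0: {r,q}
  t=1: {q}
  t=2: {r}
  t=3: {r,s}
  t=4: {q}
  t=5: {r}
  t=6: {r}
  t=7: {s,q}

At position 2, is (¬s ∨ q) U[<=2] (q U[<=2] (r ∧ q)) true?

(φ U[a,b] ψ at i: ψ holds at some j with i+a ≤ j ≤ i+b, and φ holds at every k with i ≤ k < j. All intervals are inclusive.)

No

Need some j in [2,4] with (q U[<=2] (r ∧ q)), and (¬s ∨ q) at every k in [2,j-1].
  j=2: (q U[<=2] (r ∧ q)) — fails.
  j=3: (q U[<=2] (r ∧ q)) — fails.
  j=4: (q U[<=2] (r ∧ q)) — fails.
No j in the window works → until fails.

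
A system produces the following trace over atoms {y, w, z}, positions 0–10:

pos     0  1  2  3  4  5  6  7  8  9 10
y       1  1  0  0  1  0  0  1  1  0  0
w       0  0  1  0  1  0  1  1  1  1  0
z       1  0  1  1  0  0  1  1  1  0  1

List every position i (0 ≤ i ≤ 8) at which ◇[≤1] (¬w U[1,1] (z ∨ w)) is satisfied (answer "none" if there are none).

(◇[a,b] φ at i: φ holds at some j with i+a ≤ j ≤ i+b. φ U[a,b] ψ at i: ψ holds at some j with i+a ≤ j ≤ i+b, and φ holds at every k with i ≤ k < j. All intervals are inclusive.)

Evaluate at each i in [0,8]:
  i=0: ✓ (witness j=1)
  i=1: ✓ (witness j=1)
  i=2: ✓ (witness j=3)
  i=3: ✓ (witness j=3)
  i=4: ✓ (witness j=5)
  i=5: ✓ (witness j=5)
  i=6: ✗ (none in [6,7])
  i=7: ✗ (none in [7,8])
  i=8: ✗ (none in [8,9])

0, 1, 2, 3, 4, 5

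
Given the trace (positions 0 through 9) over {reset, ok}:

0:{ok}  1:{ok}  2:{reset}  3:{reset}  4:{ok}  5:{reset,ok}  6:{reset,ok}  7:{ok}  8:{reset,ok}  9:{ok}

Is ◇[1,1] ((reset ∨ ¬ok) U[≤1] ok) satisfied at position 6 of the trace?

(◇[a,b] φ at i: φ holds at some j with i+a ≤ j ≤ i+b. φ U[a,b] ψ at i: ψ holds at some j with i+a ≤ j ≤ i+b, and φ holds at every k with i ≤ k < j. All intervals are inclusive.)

Check ((reset ∨ ¬ok) U[≤1] ok) at each j in [7,7]:
  j=7: holds
Found at j=7 → formula holds.

True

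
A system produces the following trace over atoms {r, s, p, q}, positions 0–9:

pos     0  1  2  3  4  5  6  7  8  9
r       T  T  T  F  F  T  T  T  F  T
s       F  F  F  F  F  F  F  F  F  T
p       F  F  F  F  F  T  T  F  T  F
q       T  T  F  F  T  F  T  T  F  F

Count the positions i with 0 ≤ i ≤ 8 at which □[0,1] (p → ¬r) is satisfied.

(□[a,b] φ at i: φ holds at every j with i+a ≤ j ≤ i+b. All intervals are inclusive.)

Evaluate at each i in [0,8]:
  i=0: ✓ (all of [0,1])
  i=1: ✓ (all of [1,2])
  i=2: ✓ (all of [2,3])
  i=3: ✓ (all of [3,4])
  i=4: ✗ (fails at j=5)
  i=5: ✗ (fails at j=5)
  i=6: ✗ (fails at j=6)
  i=7: ✓ (all of [7,8])
  i=8: ✓ (all of [8,9])
Positions where it holds: {0, 1, 2, 3, 7, 8} → 6.

6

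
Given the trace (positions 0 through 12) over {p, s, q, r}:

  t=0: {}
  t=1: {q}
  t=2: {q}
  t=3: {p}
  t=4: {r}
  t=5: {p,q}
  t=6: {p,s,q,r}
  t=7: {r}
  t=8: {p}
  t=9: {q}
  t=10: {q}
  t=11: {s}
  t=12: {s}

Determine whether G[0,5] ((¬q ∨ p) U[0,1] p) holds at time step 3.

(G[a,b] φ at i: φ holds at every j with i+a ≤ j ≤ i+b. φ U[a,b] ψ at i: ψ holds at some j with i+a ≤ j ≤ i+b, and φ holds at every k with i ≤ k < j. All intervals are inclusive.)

Check ((¬q ∨ p) U[0,1] p) at every j in [3,8]:
  j=3: holds
  j=4: holds
  j=5: holds
  j=6: holds
  j=7: holds
  j=8: holds
All positions satisfy it → formula holds.

True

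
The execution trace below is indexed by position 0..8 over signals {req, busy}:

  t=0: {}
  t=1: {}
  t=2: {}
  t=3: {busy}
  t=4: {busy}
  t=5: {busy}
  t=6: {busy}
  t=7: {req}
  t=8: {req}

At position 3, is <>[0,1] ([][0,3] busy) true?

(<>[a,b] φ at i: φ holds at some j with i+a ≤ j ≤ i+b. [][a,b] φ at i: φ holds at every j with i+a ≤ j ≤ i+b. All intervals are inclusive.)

Check [][0,3] busy at each j in [3,4]:
  j=3: holds on [3,6]
  j=4: fails at 7
Found at j=3 → formula holds.

Holds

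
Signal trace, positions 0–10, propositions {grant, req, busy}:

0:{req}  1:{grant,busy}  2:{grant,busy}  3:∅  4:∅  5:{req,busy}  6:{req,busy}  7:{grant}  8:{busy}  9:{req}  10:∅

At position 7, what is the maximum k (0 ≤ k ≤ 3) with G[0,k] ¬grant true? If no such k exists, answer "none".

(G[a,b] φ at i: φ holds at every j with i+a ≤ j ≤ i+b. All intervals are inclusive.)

¬grant must hold from j=7 onward; find where it first fails.
  j=7: fails → no k works.

none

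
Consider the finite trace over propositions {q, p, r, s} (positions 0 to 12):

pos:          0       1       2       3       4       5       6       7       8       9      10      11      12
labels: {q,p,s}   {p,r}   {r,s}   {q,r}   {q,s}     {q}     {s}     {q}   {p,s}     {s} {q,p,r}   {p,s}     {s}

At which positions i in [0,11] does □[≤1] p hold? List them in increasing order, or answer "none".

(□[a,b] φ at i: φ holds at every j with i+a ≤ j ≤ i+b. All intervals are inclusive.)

0, 10

Evaluate at each i in [0,11]:
  i=0: ✓ (all of [0,1])
  i=1: ✗ (fails at j=2)
  i=2: ✗ (fails at j=2)
  i=3: ✗ (fails at j=3)
  i=4: ✗ (fails at j=4)
  i=5: ✗ (fails at j=5)
  i=6: ✗ (fails at j=6)
  i=7: ✗ (fails at j=7)
  i=8: ✗ (fails at j=9)
  i=9: ✗ (fails at j=9)
  i=10: ✓ (all of [10,11])
  i=11: ✗ (fails at j=12)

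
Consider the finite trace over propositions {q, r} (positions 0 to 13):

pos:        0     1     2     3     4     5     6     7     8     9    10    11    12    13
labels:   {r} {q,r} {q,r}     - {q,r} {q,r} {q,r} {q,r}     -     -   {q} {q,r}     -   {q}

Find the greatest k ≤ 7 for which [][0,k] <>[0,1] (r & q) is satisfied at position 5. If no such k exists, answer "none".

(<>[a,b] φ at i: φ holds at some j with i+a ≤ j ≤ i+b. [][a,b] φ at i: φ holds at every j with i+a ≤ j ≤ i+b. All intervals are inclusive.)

2

<>[0,1] (r & q) must hold from j=5 onward; find where it first fails.
  j=5: holds
  j=6: holds
  j=7: holds
  j=8: fails
Holds on [5,7], so largest k = 2.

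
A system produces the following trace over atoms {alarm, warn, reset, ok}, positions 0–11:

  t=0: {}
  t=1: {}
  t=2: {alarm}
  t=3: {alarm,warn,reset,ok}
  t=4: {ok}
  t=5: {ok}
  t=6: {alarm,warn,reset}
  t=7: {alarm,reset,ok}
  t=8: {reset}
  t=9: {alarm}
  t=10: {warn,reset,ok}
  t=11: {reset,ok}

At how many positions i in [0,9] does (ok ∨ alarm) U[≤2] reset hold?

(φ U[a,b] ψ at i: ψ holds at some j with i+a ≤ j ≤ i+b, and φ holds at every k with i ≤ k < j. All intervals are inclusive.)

Evaluate at each i in [0,9]:
  i=0: ✗ (no rhs in [0,2])
  i=1: ✗ (lhs fails at k=1 before rhs at j=3)
  i=2: ✓ (rhs at j=3; lhs holds on [2,2])
  i=3: ✓ (rhs at j=3)
  i=4: ✓ (rhs at j=6; lhs holds on [4,5])
  i=5: ✓ (rhs at j=6; lhs holds on [5,5])
  i=6: ✓ (rhs at j=6)
  i=7: ✓ (rhs at j=7)
  i=8: ✓ (rhs at j=8)
  i=9: ✓ (rhs at j=10; lhs holds on [9,9])
Positions where it holds: {2, 3, 4, 5, 6, 7, 8, 9} → 8.

8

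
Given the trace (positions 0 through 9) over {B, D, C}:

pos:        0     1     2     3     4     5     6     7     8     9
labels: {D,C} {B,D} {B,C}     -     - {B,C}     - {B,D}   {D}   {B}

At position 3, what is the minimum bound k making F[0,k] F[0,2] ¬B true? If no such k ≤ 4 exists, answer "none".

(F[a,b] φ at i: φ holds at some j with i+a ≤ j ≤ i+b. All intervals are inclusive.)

0

Scan j = 3,4,… for F[0,2] ¬B:
  j=3: holds
First hit at j=3, so smallest k = 3-3 = 0.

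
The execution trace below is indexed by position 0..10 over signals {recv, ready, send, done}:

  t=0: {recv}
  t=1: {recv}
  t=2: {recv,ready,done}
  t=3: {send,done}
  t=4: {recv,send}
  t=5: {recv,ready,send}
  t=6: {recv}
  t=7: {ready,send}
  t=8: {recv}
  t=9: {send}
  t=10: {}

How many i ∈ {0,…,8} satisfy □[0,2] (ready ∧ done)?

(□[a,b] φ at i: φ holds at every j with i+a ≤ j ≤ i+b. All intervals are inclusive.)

0

Evaluate at each i in [0,8]:
  i=0: ✗ (fails at j=0)
  i=1: ✗ (fails at j=1)
  i=2: ✗ (fails at j=3)
  i=3: ✗ (fails at j=3)
  i=4: ✗ (fails at j=4)
  i=5: ✗ (fails at j=5)
  i=6: ✗ (fails at j=6)
  i=7: ✗ (fails at j=7)
  i=8: ✗ (fails at j=8)
Positions where it holds: {} → 0.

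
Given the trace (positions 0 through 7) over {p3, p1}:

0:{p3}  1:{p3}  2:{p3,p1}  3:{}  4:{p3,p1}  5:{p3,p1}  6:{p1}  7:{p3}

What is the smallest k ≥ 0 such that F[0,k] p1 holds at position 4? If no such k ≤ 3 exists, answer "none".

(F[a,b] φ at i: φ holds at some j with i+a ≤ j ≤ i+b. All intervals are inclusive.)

Scan j = 4,5,… for p1:
  j=4: holds
First hit at j=4, so smallest k = 4-4 = 0.

0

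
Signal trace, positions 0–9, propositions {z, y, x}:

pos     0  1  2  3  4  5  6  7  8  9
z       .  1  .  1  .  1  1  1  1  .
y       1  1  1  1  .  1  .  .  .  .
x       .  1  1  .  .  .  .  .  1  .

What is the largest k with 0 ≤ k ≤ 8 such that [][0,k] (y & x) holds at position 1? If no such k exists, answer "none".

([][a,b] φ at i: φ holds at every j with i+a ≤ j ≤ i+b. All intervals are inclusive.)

(y & x) must hold from j=1 onward; find where it first fails.
  j=1: holds
  j=2: holds
  j=3: fails
Holds on [1,2], so largest k = 1.

1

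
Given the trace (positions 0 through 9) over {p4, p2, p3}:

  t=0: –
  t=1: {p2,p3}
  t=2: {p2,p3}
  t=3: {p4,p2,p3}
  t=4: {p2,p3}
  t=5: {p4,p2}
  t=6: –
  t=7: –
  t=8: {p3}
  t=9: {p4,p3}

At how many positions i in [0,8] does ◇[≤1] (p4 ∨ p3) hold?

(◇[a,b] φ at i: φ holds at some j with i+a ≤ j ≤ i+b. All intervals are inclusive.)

Evaluate at each i in [0,8]:
  i=0: ✓ (witness j=1)
  i=1: ✓ (witness j=1)
  i=2: ✓ (witness j=2)
  i=3: ✓ (witness j=3)
  i=4: ✓ (witness j=4)
  i=5: ✓ (witness j=5)
  i=6: ✗ (none in [6,7])
  i=7: ✓ (witness j=8)
  i=8: ✓ (witness j=8)
Positions where it holds: {0, 1, 2, 3, 4, 5, 7, 8} → 8.

8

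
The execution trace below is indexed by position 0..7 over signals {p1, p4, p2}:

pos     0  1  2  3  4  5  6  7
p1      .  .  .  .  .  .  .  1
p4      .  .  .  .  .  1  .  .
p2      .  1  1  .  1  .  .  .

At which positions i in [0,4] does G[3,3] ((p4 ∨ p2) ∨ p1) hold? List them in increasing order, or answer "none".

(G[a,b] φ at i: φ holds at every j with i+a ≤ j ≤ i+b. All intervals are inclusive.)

1, 2, 4

Evaluate at each i in [0,4]:
  i=0: ✗ (fails at j=3)
  i=1: ✓ (all of [4,4])
  i=2: ✓ (all of [5,5])
  i=3: ✗ (fails at j=6)
  i=4: ✓ (all of [7,7])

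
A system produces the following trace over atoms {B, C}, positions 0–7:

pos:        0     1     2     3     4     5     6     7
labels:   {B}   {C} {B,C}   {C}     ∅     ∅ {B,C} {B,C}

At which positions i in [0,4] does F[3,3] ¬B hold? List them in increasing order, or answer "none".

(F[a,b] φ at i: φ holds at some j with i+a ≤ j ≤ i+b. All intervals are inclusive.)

0, 1, 2

Evaluate at each i in [0,4]:
  i=0: ✓ (witness j=3)
  i=1: ✓ (witness j=4)
  i=2: ✓ (witness j=5)
  i=3: ✗ (none in [6,6])
  i=4: ✗ (none in [7,7])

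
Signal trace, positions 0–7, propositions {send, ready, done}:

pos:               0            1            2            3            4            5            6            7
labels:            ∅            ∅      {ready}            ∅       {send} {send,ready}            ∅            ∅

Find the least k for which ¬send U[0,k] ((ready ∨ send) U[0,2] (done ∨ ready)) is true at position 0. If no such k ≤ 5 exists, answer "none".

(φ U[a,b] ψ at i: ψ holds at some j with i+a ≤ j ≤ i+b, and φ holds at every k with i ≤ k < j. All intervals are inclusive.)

2

Need earliest j ≥ 0 with ((ready ∨ send) U[0,2] (done ∨ ready)), and ¬send at every k in [0,j-1].
  j=0: rhs fails.
  j=1: rhs fails.
  j=2: rhs holds; lhs holds on [0,1]. k = 2.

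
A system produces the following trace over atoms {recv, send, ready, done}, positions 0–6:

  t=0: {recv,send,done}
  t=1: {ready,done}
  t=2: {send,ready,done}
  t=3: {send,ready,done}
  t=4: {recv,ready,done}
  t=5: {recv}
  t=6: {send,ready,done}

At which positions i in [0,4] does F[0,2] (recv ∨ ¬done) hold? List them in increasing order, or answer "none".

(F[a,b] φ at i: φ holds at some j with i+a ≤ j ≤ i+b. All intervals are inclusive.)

Evaluate at each i in [0,4]:
  i=0: ✓ (witness j=0)
  i=1: ✗ (none in [1,3])
  i=2: ✓ (witness j=4)
  i=3: ✓ (witness j=4)
  i=4: ✓ (witness j=4)

0, 2, 3, 4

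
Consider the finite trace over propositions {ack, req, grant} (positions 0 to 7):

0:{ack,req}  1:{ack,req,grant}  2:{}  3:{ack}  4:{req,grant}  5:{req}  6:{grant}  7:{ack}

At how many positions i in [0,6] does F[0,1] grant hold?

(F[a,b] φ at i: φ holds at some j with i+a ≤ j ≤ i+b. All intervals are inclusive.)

Evaluate at each i in [0,6]:
  i=0: ✓ (witness j=1)
  i=1: ✓ (witness j=1)
  i=2: ✗ (none in [2,3])
  i=3: ✓ (witness j=4)
  i=4: ✓ (witness j=4)
  i=5: ✓ (witness j=6)
  i=6: ✓ (witness j=6)
Positions where it holds: {0, 1, 3, 4, 5, 6} → 6.

6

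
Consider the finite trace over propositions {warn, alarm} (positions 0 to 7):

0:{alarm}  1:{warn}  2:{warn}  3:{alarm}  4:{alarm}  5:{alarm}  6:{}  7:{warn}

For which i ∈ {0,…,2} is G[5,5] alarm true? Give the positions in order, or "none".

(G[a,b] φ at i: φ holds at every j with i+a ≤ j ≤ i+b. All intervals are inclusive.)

Evaluate at each i in [0,2]:
  i=0: ✓ (all of [5,5])
  i=1: ✗ (fails at j=6)
  i=2: ✗ (fails at j=7)

0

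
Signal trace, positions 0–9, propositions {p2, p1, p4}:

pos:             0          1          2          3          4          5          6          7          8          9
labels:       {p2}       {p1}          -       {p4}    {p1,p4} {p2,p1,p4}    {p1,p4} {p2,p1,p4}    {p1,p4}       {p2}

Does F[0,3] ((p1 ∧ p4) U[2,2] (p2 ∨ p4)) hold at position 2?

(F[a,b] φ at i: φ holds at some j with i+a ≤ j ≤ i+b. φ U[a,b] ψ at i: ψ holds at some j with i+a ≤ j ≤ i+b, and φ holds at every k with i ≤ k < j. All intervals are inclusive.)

Check ((p1 ∧ p4) U[2,2] (p2 ∨ p4)) at each j in [2,5]:
  j=2: fails
  j=3: fails
  j=4: holds
  j=5: holds
Found at j=4 → formula holds.

True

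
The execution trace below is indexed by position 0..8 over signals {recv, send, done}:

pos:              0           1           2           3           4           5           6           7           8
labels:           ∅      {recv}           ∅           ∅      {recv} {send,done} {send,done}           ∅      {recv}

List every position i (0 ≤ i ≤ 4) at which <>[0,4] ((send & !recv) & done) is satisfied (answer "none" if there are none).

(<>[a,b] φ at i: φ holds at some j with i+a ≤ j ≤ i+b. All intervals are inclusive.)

1, 2, 3, 4

Evaluate at each i in [0,4]:
  i=0: ✗ (none in [0,4])
  i=1: ✓ (witness j=5)
  i=2: ✓ (witness j=5)
  i=3: ✓ (witness j=5)
  i=4: ✓ (witness j=5)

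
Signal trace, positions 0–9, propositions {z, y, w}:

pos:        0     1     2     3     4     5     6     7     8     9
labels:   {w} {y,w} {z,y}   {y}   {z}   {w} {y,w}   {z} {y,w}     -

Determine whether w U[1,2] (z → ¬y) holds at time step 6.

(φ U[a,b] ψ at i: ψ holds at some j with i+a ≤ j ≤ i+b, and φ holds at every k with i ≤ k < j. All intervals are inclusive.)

Need some j in [7,8] with (z → ¬y), and w at every k in [6,j-1].
  j=7: (z → ¬y) holds; w holds at every k in [6,6] → satisfied.

Yes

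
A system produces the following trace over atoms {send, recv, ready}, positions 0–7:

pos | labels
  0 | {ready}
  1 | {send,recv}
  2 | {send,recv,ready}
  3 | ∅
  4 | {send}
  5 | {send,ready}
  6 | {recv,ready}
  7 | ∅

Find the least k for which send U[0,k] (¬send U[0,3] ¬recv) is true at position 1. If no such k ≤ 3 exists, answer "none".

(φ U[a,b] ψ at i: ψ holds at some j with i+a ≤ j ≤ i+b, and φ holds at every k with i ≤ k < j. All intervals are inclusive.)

Need earliest j ≥ 1 with (¬send U[0,3] ¬recv), and send at every k in [1,j-1].
  j=1: rhs fails.
  j=2: rhs fails.
  j=3: rhs holds; lhs holds on [1,2]. k = 2.

2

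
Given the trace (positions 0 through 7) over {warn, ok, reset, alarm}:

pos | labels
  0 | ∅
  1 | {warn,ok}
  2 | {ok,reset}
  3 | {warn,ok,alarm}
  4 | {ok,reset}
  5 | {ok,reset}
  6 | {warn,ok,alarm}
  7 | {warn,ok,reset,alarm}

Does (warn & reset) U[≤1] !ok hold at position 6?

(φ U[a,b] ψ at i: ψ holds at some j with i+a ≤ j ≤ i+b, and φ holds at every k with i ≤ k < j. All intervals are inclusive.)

Does not hold

Need some j in [6,7] with !ok, and (warn & reset) at every k in [6,j-1].
  j=6: !ok false.
  j=7: !ok false.
No j in the window works → until fails.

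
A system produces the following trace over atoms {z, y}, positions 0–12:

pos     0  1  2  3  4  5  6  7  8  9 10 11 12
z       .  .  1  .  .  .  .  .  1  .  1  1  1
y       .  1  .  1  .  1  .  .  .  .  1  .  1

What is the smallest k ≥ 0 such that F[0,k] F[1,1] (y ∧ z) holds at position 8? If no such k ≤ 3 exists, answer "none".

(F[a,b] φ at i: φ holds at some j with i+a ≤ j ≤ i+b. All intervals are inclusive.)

Scan j = 8,9,… for F[1,1] (y ∧ z):
  j=8: fails
  j=9: holds
First hit at j=9, so smallest k = 9-8 = 1.

1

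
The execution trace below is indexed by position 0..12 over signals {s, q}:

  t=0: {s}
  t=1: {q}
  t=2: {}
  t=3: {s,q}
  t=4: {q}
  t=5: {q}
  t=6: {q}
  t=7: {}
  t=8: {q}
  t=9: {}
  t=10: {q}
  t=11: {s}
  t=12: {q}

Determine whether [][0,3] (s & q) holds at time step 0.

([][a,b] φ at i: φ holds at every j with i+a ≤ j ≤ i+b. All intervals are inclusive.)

False

Check (s & q) at every j in [0,3]:
  j=0: false
  j=1: false
  j=2: false
  j=3: true
Fails at j=0 → formula fails.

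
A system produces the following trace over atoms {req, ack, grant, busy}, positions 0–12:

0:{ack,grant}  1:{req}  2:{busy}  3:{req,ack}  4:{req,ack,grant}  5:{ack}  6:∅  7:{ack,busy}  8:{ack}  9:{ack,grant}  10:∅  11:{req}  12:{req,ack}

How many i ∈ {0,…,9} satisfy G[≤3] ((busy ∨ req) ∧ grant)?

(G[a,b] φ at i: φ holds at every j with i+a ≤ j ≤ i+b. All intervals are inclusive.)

0

Evaluate at each i in [0,9]:
  i=0: ✗ (fails at j=0)
  i=1: ✗ (fails at j=1)
  i=2: ✗ (fails at j=2)
  i=3: ✗ (fails at j=3)
  i=4: ✗ (fails at j=5)
  i=5: ✗ (fails at j=5)
  i=6: ✗ (fails at j=6)
  i=7: ✗ (fails at j=7)
  i=8: ✗ (fails at j=8)
  i=9: ✗ (fails at j=9)
Positions where it holds: {} → 0.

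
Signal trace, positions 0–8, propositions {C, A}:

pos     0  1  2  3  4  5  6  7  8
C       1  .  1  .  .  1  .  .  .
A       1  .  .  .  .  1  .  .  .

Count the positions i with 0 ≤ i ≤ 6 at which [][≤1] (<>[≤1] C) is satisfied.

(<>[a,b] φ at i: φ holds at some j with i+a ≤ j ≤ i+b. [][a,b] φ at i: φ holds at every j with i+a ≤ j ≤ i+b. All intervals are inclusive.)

Evaluate at each i in [0,6]:
  i=0: ✓ (all of [0,1])
  i=1: ✓ (all of [1,2])
  i=2: ✗ (fails at j=3)
  i=3: ✗ (fails at j=3)
  i=4: ✓ (all of [4,5])
  i=5: ✗ (fails at j=6)
  i=6: ✗ (fails at j=6)
Positions where it holds: {0, 1, 4} → 3.

3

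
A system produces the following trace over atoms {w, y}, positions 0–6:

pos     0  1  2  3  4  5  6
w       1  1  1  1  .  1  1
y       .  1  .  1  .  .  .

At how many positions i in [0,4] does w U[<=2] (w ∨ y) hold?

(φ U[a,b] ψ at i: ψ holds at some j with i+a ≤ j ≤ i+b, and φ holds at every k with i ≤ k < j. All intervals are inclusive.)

4

Evaluate at each i in [0,4]:
  i=0: ✓ (rhs at j=0)
  i=1: ✓ (rhs at j=1)
  i=2: ✓ (rhs at j=2)
  i=3: ✓ (rhs at j=3)
  i=4: ✗ (lhs fails at k=4 before rhs at j=5)
Positions where it holds: {0, 1, 2, 3} → 4.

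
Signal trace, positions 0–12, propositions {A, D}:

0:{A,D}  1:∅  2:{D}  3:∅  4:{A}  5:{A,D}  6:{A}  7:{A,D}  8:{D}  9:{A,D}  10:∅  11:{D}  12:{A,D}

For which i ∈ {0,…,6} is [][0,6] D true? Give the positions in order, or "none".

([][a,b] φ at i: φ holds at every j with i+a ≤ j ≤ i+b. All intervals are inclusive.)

none

Evaluate at each i in [0,6]:
  i=0: ✗ (fails at j=1)
  i=1: ✗ (fails at j=1)
  i=2: ✗ (fails at j=3)
  i=3: ✗ (fails at j=3)
  i=4: ✗ (fails at j=4)
  i=5: ✗ (fails at j=6)
  i=6: ✗ (fails at j=6)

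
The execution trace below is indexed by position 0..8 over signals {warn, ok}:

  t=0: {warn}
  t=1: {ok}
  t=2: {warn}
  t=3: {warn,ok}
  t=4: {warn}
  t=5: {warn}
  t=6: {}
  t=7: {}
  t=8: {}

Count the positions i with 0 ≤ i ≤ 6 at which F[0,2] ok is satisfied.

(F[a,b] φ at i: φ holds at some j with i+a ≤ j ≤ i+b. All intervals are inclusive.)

Evaluate at each i in [0,6]:
  i=0: ✓ (witness j=1)
  i=1: ✓ (witness j=1)
  i=2: ✓ (witness j=3)
  i=3: ✓ (witness j=3)
  i=4: ✗ (none in [4,6])
  i=5: ✗ (none in [5,7])
  i=6: ✗ (none in [6,8])
Positions where it holds: {0, 1, 2, 3} → 4.

4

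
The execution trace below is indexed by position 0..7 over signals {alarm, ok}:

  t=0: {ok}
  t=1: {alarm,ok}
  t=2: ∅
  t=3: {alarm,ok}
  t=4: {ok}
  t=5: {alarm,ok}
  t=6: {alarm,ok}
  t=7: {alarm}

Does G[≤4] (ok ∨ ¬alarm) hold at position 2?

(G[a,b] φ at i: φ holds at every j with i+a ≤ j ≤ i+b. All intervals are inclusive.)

Yes

Check (ok ∨ ¬alarm) at every j in [2,6]:
  j=2: true
  j=3: true
  j=4: true
  j=5: true
  j=6: true
All positions satisfy it → formula holds.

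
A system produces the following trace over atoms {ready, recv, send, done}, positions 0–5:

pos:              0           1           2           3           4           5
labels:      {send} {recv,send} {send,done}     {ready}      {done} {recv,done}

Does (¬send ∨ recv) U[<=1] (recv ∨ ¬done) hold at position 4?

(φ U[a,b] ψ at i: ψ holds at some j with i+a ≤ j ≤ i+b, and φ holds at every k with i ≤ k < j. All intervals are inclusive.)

Yes

Need some j in [4,5] with (recv ∨ ¬done), and (¬send ∨ recv) at every k in [4,j-1].
  j=4: (recv ∨ ¬done) false.
  j=5: (recv ∨ ¬done) holds; (¬send ∨ recv) holds at every k in [4,4] → satisfied.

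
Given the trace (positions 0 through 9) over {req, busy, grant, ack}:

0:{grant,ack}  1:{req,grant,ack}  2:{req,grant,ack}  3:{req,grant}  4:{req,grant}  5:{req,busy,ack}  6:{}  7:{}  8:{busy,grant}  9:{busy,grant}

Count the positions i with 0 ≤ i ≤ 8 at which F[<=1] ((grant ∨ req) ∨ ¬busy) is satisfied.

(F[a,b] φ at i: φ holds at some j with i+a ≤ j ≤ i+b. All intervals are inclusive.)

9

Evaluate at each i in [0,8]:
  i=0: ✓ (witness j=0)
  i=1: ✓ (witness j=1)
  i=2: ✓ (witness j=2)
  i=3: ✓ (witness j=3)
  i=4: ✓ (witness j=4)
  i=5: ✓ (witness j=5)
  i=6: ✓ (witness j=6)
  i=7: ✓ (witness j=7)
  i=8: ✓ (witness j=8)
Positions where it holds: {0, 1, 2, 3, 4, 5, 6, 7, 8} → 9.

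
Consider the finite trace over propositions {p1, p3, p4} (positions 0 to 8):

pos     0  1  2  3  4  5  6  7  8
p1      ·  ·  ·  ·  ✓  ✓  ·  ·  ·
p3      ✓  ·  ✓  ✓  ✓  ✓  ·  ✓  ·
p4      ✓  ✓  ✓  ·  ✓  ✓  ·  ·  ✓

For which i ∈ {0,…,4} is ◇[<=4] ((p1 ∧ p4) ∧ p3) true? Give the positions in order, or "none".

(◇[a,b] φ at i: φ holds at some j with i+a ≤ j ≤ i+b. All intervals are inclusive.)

0, 1, 2, 3, 4

Evaluate at each i in [0,4]:
  i=0: ✓ (witness j=4)
  i=1: ✓ (witness j=4)
  i=2: ✓ (witness j=4)
  i=3: ✓ (witness j=4)
  i=4: ✓ (witness j=4)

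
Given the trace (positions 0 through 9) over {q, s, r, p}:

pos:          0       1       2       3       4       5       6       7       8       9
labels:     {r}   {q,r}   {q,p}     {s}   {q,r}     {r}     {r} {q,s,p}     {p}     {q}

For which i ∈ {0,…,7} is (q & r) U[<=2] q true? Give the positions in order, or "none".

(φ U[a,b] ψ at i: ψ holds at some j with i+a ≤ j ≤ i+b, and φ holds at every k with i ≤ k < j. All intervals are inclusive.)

Evaluate at each i in [0,7]:
  i=0: ✗ (lhs fails at k=0 before rhs at j=1)
  i=1: ✓ (rhs at j=1)
  i=2: ✓ (rhs at j=2)
  i=3: ✗ (lhs fails at k=3 before rhs at j=4)
  i=4: ✓ (rhs at j=4)
  i=5: ✗ (lhs fails at k=5 before rhs at j=7)
  i=6: ✗ (lhs fails at k=6 before rhs at j=7)
  i=7: ✓ (rhs at j=7)

1, 2, 4, 7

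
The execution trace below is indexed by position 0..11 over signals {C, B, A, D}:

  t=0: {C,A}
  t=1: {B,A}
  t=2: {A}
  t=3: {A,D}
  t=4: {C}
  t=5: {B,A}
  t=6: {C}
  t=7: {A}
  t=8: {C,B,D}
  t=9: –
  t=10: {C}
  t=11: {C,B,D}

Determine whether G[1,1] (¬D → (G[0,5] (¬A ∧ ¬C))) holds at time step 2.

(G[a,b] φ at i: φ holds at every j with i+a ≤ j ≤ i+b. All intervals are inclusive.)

Check (¬D → (G[0,5] (¬A ∧ ¬C))) at every j in [3,3]:
  j=3: antecedent false → ✓
All positions satisfy it → formula holds.

Yes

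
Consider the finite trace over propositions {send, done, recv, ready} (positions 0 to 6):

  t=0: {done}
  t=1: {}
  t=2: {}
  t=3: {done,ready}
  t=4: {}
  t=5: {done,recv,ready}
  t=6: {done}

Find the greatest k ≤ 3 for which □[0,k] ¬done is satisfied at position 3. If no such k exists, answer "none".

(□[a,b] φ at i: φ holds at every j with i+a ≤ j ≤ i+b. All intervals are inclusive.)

none

¬done must hold from j=3 onward; find where it first fails.
  j=3: fails → no k works.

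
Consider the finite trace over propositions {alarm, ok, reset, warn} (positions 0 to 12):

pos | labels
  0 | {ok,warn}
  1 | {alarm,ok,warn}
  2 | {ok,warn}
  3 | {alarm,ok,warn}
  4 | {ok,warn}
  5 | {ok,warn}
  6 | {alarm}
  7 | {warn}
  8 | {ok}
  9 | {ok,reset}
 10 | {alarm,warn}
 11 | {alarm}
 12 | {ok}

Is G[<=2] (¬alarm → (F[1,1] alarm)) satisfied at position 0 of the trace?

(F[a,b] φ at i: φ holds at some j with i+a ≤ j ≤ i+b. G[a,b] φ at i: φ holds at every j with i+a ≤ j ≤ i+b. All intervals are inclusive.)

Holds

Check (¬alarm → (F[1,1] alarm)) at every j in [0,2]:
  j=0: antecedent true; consequent holds (witness at 1) → ✓
  j=1: antecedent false → ✓
  j=2: antecedent true; consequent holds (witness at 3) → ✓
All positions satisfy it → formula holds.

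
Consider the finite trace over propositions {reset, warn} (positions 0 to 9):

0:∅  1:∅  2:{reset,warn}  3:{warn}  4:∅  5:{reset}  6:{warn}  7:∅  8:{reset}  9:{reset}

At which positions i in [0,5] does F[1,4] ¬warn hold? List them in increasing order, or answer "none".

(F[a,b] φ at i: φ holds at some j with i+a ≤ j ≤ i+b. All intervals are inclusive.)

0, 1, 2, 3, 4, 5

Evaluate at each i in [0,5]:
  i=0: ✓ (witness j=1)
  i=1: ✓ (witness j=4)
  i=2: ✓ (witness j=4)
  i=3: ✓ (witness j=4)
  i=4: ✓ (witness j=5)
  i=5: ✓ (witness j=7)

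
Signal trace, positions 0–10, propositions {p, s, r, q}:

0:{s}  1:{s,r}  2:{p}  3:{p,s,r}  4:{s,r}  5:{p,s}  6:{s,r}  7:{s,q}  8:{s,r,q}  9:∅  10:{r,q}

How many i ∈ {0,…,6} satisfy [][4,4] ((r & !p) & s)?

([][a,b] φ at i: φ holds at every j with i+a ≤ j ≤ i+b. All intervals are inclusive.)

3

Evaluate at each i in [0,6]:
  i=0: ✓ (all of [4,4])
  i=1: ✗ (fails at j=5)
  i=2: ✓ (all of [6,6])
  i=3: ✗ (fails at j=7)
  i=4: ✓ (all of [8,8])
  i=5: ✗ (fails at j=9)
  i=6: ✗ (fails at j=10)
Positions where it holds: {0, 2, 4} → 3.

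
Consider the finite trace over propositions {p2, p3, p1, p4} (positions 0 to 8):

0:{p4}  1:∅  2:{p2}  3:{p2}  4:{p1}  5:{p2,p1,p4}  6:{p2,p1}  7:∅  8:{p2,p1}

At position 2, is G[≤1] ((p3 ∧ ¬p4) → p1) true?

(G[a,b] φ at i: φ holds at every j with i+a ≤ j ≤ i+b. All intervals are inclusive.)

Holds

Check ((p3 ∧ ¬p4) → p1) at every j in [2,3]:
  j=2: antecedent false → ✓
  j=3: antecedent false → ✓
All positions satisfy it → formula holds.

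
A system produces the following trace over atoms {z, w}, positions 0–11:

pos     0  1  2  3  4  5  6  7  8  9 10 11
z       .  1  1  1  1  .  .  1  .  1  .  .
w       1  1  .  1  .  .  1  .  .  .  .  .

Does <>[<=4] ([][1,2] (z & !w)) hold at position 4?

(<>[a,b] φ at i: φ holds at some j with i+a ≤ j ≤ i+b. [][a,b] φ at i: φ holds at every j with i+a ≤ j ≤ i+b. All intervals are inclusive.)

Check [][1,2] (z & !w) at each j in [4,8]:
  j=4: fails at 5
  j=5: fails at 6
  j=6: fails at 8
  j=7: fails at 8
  j=8: fails at 10
No position in the window satisfies it → formula fails.

False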